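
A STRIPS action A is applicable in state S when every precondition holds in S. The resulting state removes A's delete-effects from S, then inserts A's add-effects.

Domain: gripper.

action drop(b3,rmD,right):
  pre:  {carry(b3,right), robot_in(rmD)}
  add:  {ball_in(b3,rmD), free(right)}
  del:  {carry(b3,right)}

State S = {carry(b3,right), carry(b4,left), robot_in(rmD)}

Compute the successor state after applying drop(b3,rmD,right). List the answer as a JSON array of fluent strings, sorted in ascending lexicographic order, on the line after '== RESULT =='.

Compute (S \ del) ∪ add:
  pre ⊆ S: {carry(b3,right), robot_in(rmD)} ⊆ S  — applicable
  S \ del = {carry(b4,left), robot_in(rmD)}
  ∪ add   = {ball_in(b3,rmD), carry(b4,left), free(right), robot_in(rmD)}

== RESULT ==
["ball_in(b3,rmD)", "carry(b4,left)", "free(right)", "robot_in(rmD)"]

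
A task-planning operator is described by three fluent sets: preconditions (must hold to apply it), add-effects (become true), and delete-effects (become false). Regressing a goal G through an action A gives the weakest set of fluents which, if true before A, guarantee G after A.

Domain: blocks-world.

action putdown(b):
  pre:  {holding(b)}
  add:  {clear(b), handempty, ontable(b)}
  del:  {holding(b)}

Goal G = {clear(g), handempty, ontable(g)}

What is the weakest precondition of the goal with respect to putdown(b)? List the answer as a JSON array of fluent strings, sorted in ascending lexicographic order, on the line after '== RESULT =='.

Compute (G \ add) ∪ pre:
  G ∩ del = {}  (empty — regression defined)
  G \ add = {clear(g), handempty, ontable(g)} \ {clear(b), handempty, ontable(b)} = {clear(g), ontable(g)}
  ∪ pre   = {clear(g), ontable(g)} ∪ {holding(b)}
          = {clear(g), holding(b), ontable(g)}

== RESULT ==
["clear(g)", "holding(b)", "ontable(g)"]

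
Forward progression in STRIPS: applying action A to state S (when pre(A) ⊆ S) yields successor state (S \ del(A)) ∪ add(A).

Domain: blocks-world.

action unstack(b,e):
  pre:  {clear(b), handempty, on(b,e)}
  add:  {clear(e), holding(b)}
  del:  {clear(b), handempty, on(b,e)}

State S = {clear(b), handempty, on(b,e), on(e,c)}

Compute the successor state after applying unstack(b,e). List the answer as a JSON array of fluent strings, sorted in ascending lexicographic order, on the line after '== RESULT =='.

Progress:
  pre ⊆ S: {clear(b), handempty, on(b,e)} ⊆ S  — applicable
  S \ del = {on(e,c)}
  ∪ add   = {clear(e), holding(b), on(e,c)}

== RESULT ==
["clear(e)", "holding(b)", "on(e,c)"]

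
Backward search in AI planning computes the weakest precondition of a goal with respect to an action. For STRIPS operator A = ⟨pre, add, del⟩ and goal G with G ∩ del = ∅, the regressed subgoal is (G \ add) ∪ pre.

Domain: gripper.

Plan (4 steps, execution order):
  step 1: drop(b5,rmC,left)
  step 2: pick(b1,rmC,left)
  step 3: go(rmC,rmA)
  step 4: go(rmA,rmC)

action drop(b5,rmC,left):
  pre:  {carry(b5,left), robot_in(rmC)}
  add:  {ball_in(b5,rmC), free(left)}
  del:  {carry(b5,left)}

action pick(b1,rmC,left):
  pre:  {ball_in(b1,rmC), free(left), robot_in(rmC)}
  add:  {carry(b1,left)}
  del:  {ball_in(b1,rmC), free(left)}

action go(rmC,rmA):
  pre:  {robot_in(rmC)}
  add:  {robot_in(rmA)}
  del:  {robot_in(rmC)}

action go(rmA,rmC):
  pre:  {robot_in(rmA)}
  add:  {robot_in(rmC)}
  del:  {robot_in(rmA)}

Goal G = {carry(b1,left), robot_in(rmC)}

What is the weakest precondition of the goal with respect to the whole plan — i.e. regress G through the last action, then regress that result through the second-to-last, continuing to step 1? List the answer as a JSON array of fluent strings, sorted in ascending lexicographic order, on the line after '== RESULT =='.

Work backward from the goal:
  through step 4 (go(rmA,rmC)): drop {robot_in(rmC)}, keep {carry(b1,left)}, require {robot_in(rmA)}
    → {carry(b1,left), robot_in(rmA)}
  through step 3 (go(rmC,rmA)): drop {robot_in(rmA)}, keep {carry(b1,left)}, require {robot_in(rmC)}
    → {carry(b1,left), robot_in(rmC)}
  through step 2 (pick(b1,rmC,left)): drop {carry(b1,left)}, keep {robot_in(rmC)}, require {ball_in(b1,rmC), free(left), robot_in(rmC)}
    → {ball_in(b1,rmC), free(left), robot_in(rmC)}
  through step 1 (drop(b5,rmC,left)): drop {free(left)}, keep {ball_in(b1,rmC), robot_in(rmC)}, require {carry(b5,left), robot_in(rmC)}
    → {ball_in(b1,rmC), carry(b5,left), robot_in(rmC)}

== RESULT ==
["ball_in(b1,rmC)", "carry(b5,left)", "robot_in(rmC)"]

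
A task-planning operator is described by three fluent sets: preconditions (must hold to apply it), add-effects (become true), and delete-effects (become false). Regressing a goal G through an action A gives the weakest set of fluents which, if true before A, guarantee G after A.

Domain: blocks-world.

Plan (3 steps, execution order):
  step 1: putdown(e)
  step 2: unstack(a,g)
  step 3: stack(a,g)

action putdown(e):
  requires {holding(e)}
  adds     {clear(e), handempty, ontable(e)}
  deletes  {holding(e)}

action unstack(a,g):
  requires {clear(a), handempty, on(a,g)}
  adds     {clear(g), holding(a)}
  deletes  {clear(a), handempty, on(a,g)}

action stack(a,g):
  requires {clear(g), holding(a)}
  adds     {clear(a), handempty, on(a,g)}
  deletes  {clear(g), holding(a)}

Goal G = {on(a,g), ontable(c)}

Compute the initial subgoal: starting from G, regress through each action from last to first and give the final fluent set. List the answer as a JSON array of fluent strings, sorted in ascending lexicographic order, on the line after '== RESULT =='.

Work backward from the goal:
  through step 3 (stack(a,g)): drop {on(a,g)}, keep {ontable(c)}, require {clear(g), holding(a)}
    → {clear(g), holding(a), ontable(c)}
  through step 2 (unstack(a,g)): drop {clear(g), holding(a)}, keep {ontable(c)}, require {clear(a), handempty, on(a,g)}
    → {clear(a), handempty, on(a,g), ontable(c)}
  through step 1 (putdown(e)): drop {handempty}, keep {clear(a), on(a,g), ontable(c)}, require {holding(e)}
    → {clear(a), holding(e), on(a,g), ontable(c)}

== RESULT ==
["clear(a)", "holding(e)", "on(a,g)", "ontable(c)"]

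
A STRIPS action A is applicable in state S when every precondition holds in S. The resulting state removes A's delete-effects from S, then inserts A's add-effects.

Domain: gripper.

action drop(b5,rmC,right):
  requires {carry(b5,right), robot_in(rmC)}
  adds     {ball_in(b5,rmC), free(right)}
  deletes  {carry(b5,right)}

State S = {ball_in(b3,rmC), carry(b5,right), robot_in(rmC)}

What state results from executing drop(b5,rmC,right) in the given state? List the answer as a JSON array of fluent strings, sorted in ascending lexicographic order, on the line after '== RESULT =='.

Progress:
  pre ⊆ S: {carry(b5,right), robot_in(rmC)} ⊆ S  — applicable
  S \ del = {ball_in(b3,rmC), robot_in(rmC)}
  ∪ add   = {ball_in(b3,rmC), ball_in(b5,rmC), free(right), robot_in(rmC)}

== RESULT ==
["ball_in(b3,rmC)", "ball_in(b5,rmC)", "free(right)", "robot_in(rmC)"]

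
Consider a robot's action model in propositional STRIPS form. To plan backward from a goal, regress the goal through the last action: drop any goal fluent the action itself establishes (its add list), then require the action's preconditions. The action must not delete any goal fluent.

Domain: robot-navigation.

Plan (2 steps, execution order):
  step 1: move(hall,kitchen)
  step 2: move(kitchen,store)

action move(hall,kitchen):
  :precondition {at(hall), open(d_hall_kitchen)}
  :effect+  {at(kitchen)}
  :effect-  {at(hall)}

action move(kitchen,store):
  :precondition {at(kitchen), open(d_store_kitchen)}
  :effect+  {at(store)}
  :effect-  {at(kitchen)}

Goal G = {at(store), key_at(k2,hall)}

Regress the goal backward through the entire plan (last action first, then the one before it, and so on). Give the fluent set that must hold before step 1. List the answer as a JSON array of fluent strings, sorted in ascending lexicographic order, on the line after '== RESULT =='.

Work backward from the goal:
  through step 2 (move(kitchen,store)): drop {at(store)}, keep {key_at(k2,hall)}, require {at(kitchen), open(d_store_kitchen)}
    → {at(kitchen), key_at(k2,hall), open(d_store_kitchen)}
  through step 1 (move(hall,kitchen)): drop {at(kitchen)}, keep {key_at(k2,hall), open(d_store_kitchen)}, require {at(hall), open(d_hall_kitchen)}
    → {at(hall), key_at(k2,hall), open(d_hall_kitchen), open(d_store_kitchen)}

== RESULT ==
["at(hall)", "key_at(k2,hall)", "open(d_hall_kitchen)", "open(d_store_kitchen)"]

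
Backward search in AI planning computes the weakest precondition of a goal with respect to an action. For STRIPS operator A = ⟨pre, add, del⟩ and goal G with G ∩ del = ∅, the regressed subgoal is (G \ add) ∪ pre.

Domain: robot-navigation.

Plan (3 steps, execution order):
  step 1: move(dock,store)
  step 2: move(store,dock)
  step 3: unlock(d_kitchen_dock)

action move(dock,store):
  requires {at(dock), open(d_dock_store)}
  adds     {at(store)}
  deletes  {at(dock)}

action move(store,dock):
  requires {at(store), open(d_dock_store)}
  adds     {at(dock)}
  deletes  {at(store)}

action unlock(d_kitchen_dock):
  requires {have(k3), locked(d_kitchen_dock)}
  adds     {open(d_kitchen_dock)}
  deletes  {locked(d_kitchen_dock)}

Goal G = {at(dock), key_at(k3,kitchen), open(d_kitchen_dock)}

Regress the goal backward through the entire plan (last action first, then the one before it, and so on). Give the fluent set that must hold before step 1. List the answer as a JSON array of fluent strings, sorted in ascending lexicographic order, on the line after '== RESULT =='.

Regress step by step:
  through step 3 (unlock(d_kitchen_dock)): drop {open(d_kitchen_dock)}, keep {at(dock), key_at(k3,kitchen)}, require {have(k3), locked(d_kitchen_dock)}
    → {at(dock), have(k3), key_at(k3,kitchen), locked(d_kitchen_dock)}
  through step 2 (move(store,dock)): drop {at(dock)}, keep {have(k3), key_at(k3,kitchen), locked(d_kitchen_dock)}, require {at(store), open(d_dock_store)}
    → {at(store), have(k3), key_at(k3,kitchen), locked(d_kitchen_dock), open(d_dock_store)}
  through step 1 (move(dock,store)): drop {at(store)}, keep {have(k3), key_at(k3,kitchen), locked(d_kitchen_dock), open(d_dock_store)}, require {at(dock), open(d_dock_store)}
    → {at(dock), have(k3), key_at(k3,kitchen), locked(d_kitchen_dock), open(d_dock_store)}

== RESULT ==
["at(dock)", "have(k3)", "key_at(k3,kitchen)", "locked(d_kitchen_dock)", "open(d_dock_store)"]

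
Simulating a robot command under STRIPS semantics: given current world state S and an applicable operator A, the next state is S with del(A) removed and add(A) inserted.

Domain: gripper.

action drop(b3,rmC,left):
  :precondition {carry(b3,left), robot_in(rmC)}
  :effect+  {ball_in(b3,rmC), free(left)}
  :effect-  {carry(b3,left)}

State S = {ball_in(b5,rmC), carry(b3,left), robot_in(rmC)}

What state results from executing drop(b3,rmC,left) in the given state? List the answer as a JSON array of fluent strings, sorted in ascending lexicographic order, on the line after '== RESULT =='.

Progress:
  pre ⊆ S: {carry(b3,left), robot_in(rmC)} ⊆ S  — applicable
  S \ del = {ball_in(b5,rmC), robot_in(rmC)}
  ∪ add   = {ball_in(b3,rmC), ball_in(b5,rmC), free(left), robot_in(rmC)}

== RESULT ==
["ball_in(b3,rmC)", "ball_in(b5,rmC)", "free(left)", "robot_in(rmC)"]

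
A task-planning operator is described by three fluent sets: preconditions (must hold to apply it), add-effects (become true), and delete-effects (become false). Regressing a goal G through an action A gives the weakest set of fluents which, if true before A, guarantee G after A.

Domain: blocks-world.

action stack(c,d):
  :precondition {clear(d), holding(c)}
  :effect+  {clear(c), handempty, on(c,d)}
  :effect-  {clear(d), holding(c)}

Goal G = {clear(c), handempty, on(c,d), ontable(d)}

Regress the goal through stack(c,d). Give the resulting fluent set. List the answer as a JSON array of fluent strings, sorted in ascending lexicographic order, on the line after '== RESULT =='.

Regress:
  G ∩ del = {}  (empty — regression defined)
  G \ add = {clear(c), handempty, on(c,d), ontable(d)} \ {clear(c), handempty, on(c,d)} = {ontable(d)}
  ∪ pre   = {ontable(d)} ∪ {clear(d), holding(c)}
          = {clear(d), holding(c), ontable(d)}

== RESULT ==
["clear(d)", "holding(c)", "ontable(d)"]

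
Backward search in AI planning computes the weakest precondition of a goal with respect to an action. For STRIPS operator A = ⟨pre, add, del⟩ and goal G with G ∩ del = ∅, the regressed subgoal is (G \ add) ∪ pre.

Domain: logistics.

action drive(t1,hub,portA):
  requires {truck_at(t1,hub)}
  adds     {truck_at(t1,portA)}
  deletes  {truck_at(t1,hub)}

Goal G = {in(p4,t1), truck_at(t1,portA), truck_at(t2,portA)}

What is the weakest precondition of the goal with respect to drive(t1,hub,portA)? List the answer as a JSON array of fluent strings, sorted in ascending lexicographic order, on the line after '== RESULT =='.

Regress:
  G ∩ del = {}  (empty — regression defined)
  G \ add = {in(p4,t1), truck_at(t1,portA), truck_at(t2,portA)} \ {truck_at(t1,portA)} = {in(p4,t1), truck_at(t2,portA)}
  ∪ pre   = {in(p4,t1), truck_at(t2,portA)} ∪ {truck_at(t1,hub)}
          = {in(p4,t1), truck_at(t1,hub), truck_at(t2,portA)}

== RESULT ==
["in(p4,t1)", "truck_at(t1,hub)", "truck_at(t2,portA)"]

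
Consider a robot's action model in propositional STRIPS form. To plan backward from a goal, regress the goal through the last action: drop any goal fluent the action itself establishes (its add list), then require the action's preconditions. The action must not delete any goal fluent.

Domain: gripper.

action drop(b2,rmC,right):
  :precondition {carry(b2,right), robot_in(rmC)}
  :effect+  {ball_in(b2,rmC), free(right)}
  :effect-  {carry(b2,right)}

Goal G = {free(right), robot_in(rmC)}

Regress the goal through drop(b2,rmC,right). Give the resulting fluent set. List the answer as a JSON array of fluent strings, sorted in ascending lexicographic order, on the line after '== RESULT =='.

Regress:
  G ∩ del = {}  (empty — regression defined)
  G \ add = {free(right), robot_in(rmC)} \ {ball_in(b2,rmC), free(right)} = {robot_in(rmC)}
  ∪ pre   = {robot_in(rmC)} ∪ {carry(b2,right), robot_in(rmC)}
          = {carry(b2,right), robot_in(rmC)}

== RESULT ==
["carry(b2,right)", "robot_in(rmC)"]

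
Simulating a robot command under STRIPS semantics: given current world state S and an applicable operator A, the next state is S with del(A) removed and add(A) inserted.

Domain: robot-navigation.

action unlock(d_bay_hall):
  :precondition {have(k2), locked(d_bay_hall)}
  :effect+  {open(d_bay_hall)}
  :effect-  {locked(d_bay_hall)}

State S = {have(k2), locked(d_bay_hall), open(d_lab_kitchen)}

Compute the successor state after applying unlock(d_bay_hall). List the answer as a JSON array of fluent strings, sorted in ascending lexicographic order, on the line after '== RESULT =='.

Compute (S \ del) ∪ add:
  pre ⊆ S: {have(k2), locked(d_bay_hall)} ⊆ S  — applicable
  S \ del = {have(k2), open(d_lab_kitchen)}
  ∪ add   = {have(k2), open(d_bay_hall), open(d_lab_kitchen)}

== RESULT ==
["have(k2)", "open(d_bay_hall)", "open(d_lab_kitchen)"]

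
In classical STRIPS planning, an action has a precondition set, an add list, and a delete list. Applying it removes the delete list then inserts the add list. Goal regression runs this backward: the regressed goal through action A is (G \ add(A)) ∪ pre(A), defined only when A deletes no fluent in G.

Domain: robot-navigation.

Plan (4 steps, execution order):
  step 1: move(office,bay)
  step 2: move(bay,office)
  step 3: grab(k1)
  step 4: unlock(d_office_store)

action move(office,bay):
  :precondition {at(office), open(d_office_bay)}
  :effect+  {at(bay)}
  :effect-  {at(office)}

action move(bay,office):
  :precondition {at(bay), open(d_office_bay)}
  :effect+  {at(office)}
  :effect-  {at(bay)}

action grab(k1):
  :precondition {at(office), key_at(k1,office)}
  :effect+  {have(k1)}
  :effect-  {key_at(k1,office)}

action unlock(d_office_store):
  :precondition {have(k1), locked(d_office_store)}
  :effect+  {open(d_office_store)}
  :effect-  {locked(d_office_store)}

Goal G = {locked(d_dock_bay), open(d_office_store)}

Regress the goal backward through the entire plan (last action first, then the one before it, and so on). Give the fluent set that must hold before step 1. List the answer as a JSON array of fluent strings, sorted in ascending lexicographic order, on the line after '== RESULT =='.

Work backward from the goal:
  through step 4 (unlock(d_office_store)): drop {open(d_office_store)}, keep {locked(d_dock_bay)}, require {have(k1), locked(d_office_store)}
    → {have(k1), locked(d_dock_bay), locked(d_office_store)}
  through step 3 (grab(k1)): drop {have(k1)}, keep {locked(d_dock_bay), locked(d_office_store)}, require {at(office), key_at(k1,office)}
    → {at(office), key_at(k1,office), locked(d_dock_bay), locked(d_office_store)}
  through step 2 (move(bay,office)): drop {at(office)}, keep {key_at(k1,office), locked(d_dock_bay), locked(d_office_store)}, require {at(bay), open(d_office_bay)}
    → {at(bay), key_at(k1,office), locked(d_dock_bay), locked(d_office_store), open(d_office_bay)}
  through step 1 (move(office,bay)): drop {at(bay)}, keep {key_at(k1,office), locked(d_dock_bay), locked(d_office_store), open(d_office_bay)}, require {at(office), open(d_office_bay)}
    → {at(office), key_at(k1,office), locked(d_dock_bay), locked(d_office_store), open(d_office_bay)}

== RESULT ==
["at(office)", "key_at(k1,office)", "locked(d_dock_bay)", "locked(d_office_store)", "open(d_office_bay)"]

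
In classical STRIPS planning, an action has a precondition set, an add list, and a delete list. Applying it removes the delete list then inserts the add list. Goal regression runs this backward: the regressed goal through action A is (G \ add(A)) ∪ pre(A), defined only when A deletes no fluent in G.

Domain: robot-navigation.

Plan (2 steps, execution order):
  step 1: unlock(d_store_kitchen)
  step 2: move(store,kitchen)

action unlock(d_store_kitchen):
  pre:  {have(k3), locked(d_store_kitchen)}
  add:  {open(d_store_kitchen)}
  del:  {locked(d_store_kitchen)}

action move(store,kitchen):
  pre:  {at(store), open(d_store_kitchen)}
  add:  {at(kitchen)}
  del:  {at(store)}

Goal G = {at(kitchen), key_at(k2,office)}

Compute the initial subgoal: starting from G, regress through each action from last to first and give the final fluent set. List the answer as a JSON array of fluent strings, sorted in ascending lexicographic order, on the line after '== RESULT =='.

Regress step by step:
  through step 2 (move(store,kitchen)): drop {at(kitchen)}, keep {key_at(k2,office)}, require {at(store), open(d_store_kitchen)}
    → {at(store), key_at(k2,office), open(d_store_kitchen)}
  through step 1 (unlock(d_store_kitchen)): drop {open(d_store_kitchen)}, keep {at(store), key_at(k2,office)}, require {have(k3), locked(d_store_kitchen)}
    → {at(store), have(k3), key_at(k2,office), locked(d_store_kitchen)}

== RESULT ==
["at(store)", "have(k3)", "key_at(k2,office)", "locked(d_store_kitchen)"]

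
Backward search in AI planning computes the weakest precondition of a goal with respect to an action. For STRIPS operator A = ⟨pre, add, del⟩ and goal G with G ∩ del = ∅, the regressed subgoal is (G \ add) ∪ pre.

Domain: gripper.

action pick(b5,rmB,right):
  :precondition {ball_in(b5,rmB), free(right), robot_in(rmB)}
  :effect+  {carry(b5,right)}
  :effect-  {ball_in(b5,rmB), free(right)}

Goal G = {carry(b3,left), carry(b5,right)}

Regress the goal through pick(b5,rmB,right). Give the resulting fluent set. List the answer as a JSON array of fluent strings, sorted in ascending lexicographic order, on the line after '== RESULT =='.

Regress:
  G ∩ del = {}  (empty — regression defined)
  G \ add = {carry(b3,left), carry(b5,right)} \ {carry(b5,right)} = {carry(b3,left)}
  ∪ pre   = {carry(b3,left)} ∪ {ball_in(b5,rmB), free(right), robot_in(rmB)}
          = {ball_in(b5,rmB), carry(b3,left), free(right), robot_in(rmB)}

== RESULT ==
["ball_in(b5,rmB)", "carry(b3,left)", "free(right)", "robot_in(rmB)"]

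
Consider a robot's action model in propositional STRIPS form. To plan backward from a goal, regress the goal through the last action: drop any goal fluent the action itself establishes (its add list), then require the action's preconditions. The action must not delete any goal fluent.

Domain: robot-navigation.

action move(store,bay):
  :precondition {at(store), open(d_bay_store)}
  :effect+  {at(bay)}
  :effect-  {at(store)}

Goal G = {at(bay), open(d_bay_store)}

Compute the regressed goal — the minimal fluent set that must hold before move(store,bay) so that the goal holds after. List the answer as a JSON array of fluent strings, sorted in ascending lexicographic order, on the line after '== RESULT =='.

Compute (G \ add) ∪ pre:
  G ∩ del = {}  (empty — regression defined)
  G \ add = {at(bay), open(d_bay_store)} \ {at(bay)} = {open(d_bay_store)}
  ∪ pre   = {open(d_bay_store)} ∪ {at(store), open(d_bay_store)}
          = {at(store), open(d_bay_store)}

== RESULT ==
["at(store)", "open(d_bay_store)"]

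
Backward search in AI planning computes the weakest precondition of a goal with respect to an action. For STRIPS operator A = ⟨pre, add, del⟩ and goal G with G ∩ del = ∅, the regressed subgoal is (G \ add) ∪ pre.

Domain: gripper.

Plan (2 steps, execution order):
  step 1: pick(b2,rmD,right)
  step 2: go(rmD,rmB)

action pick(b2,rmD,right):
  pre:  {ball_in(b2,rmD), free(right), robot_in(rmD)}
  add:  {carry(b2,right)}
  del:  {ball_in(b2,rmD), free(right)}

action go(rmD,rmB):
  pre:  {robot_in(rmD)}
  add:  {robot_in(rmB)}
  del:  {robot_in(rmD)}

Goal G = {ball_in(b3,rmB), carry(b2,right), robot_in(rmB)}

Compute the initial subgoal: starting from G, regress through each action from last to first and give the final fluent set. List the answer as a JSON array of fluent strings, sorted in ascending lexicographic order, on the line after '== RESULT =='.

Work backward from the goal:
  through step 2 (go(rmD,rmB)): drop {robot_in(rmB)}, keep {ball_in(b3,rmB), carry(b2,right)}, require {robot_in(rmD)}
    → {ball_in(b3,rmB), carry(b2,right), robot_in(rmD)}
  through step 1 (pick(b2,rmD,right)): drop {carry(b2,right)}, keep {ball_in(b3,rmB), robot_in(rmD)}, require {ball_in(b2,rmD), free(right), robot_in(rmD)}
    → {ball_in(b2,rmD), ball_in(b3,rmB), free(right), robot_in(rmD)}

== RESULT ==
["ball_in(b2,rmD)", "ball_in(b3,rmB)", "free(right)", "robot_in(rmD)"]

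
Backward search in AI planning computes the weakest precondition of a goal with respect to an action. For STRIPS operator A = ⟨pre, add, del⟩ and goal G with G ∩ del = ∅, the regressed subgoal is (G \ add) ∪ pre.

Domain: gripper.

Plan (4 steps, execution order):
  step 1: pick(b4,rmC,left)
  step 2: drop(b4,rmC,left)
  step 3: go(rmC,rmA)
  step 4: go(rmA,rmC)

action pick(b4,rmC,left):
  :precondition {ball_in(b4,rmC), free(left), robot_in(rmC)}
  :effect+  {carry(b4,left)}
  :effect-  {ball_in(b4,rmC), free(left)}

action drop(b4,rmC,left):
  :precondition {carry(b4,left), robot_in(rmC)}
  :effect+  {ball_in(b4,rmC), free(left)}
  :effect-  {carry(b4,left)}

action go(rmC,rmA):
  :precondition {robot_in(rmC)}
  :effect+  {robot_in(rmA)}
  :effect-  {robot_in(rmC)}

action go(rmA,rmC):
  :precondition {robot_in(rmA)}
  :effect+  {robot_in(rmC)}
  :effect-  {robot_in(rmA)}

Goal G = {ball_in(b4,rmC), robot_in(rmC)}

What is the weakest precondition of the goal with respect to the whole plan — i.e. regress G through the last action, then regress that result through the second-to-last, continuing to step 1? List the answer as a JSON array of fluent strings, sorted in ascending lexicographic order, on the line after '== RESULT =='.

Work backward from the goal:
  through step 4 (go(rmA,rmC)): drop {robot_in(rmC)}, keep {ball_in(b4,rmC)}, require {robot_in(rmA)}
    → {ball_in(b4,rmC), robot_in(rmA)}
  through step 3 (go(rmC,rmA)): drop {robot_in(rmA)}, keep {ball_in(b4,rmC)}, require {robot_in(rmC)}
    → {ball_in(b4,rmC), robot_in(rmC)}
  through step 2 (drop(b4,rmC,left)): drop {ball_in(b4,rmC)}, keep {robot_in(rmC)}, require {carry(b4,left), robot_in(rmC)}
    → {carry(b4,left), robot_in(rmC)}
  through step 1 (pick(b4,rmC,left)): drop {carry(b4,left)}, keep {robot_in(rmC)}, require {ball_in(b4,rmC), free(left), robot_in(rmC)}
    → {ball_in(b4,rmC), free(left), robot_in(rmC)}

== RESULT ==
["ball_in(b4,rmC)", "free(left)", "robot_in(rmC)"]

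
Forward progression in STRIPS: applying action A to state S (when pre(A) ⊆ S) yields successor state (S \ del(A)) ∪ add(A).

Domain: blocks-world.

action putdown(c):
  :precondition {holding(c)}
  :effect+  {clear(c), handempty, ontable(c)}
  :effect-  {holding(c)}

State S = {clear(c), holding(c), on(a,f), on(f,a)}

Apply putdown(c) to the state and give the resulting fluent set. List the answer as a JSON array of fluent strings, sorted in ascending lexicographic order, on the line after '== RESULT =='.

Compute (S \ del) ∪ add:
  pre ⊆ S: {holding(c)} ⊆ S  — applicable
  S \ del = {clear(c), on(a,f), on(f,a)}
  ∪ add   = {clear(c), handempty, on(a,f), on(f,a), ontable(c)}

== RESULT ==
["clear(c)", "handempty", "on(a,f)", "on(f,a)", "ontable(c)"]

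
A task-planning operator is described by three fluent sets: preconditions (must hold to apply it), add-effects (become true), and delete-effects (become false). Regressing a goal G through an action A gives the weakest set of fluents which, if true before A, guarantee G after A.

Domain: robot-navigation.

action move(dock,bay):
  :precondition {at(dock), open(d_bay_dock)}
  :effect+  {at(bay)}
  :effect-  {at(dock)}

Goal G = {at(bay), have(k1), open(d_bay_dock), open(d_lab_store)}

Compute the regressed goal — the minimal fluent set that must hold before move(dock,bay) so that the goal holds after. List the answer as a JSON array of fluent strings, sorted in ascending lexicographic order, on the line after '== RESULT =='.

Compute (G \ add) ∪ pre:
  G ∩ del = {}  (empty — regression defined)
  G \ add = {at(bay), have(k1), open(d_bay_dock), open(d_lab_store)} \ {at(bay)} = {have(k1), open(d_bay_dock), open(d_lab_store)}
  ∪ pre   = {have(k1), open(d_bay_dock), open(d_lab_store)} ∪ {at(dock), open(d_bay_dock)}
          = {at(dock), have(k1), open(d_bay_dock), open(d_lab_store)}

== RESULT ==
["at(dock)", "have(k1)", "open(d_bay_dock)", "open(d_lab_store)"]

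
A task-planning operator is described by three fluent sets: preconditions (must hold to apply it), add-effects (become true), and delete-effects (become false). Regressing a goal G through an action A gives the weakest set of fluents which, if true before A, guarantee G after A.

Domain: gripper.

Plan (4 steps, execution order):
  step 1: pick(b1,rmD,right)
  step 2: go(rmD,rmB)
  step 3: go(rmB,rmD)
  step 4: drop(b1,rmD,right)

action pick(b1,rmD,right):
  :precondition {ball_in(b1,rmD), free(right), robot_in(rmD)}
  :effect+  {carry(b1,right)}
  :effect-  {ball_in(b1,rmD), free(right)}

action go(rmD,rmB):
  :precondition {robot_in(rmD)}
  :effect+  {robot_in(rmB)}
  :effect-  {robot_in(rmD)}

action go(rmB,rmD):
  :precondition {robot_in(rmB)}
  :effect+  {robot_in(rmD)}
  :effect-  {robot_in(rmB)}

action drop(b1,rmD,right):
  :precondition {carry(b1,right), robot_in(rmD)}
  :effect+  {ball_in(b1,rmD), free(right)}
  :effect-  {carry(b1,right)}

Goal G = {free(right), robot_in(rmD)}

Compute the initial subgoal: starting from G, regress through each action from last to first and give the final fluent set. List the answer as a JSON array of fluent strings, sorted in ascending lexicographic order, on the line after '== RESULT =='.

Regress step by step:
  through step 4 (drop(b1,rmD,right)): drop {free(right)}, keep {robot_in(rmD)}, require {carry(b1,right), robot_in(rmD)}
    → {carry(b1,right), robot_in(rmD)}
  through step 3 (go(rmB,rmD)): drop {robot_in(rmD)}, keep {carry(b1,right)}, require {robot_in(rmB)}
    → {carry(b1,right), robot_in(rmB)}
  through step 2 (go(rmD,rmB)): drop {robot_in(rmB)}, keep {carry(b1,right)}, require {robot_in(rmD)}
    → {carry(b1,right), robot_in(rmD)}
  through step 1 (pick(b1,rmD,right)): drop {carry(b1,right)}, keep {robot_in(rmD)}, require {ball_in(b1,rmD), free(right), robot_in(rmD)}
    → {ball_in(b1,rmD), free(right), robot_in(rmD)}

== RESULT ==
["ball_in(b1,rmD)", "free(right)", "robot_in(rmD)"]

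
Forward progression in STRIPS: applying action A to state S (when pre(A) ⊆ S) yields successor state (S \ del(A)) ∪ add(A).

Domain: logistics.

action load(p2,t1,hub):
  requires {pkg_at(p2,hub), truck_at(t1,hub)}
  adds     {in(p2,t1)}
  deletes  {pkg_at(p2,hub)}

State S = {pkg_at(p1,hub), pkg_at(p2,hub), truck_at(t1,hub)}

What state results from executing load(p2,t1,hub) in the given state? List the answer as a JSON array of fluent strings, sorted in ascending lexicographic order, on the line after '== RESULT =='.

Compute (S \ del) ∪ add:
  pre ⊆ S: {pkg_at(p2,hub), truck_at(t1,hub)} ⊆ S  — applicable
  S \ del = {pkg_at(p1,hub), truck_at(t1,hub)}
  ∪ add   = {in(p2,t1), pkg_at(p1,hub), truck_at(t1,hub)}

== RESULT ==
["in(p2,t1)", "pkg_at(p1,hub)", "truck_at(t1,hub)"]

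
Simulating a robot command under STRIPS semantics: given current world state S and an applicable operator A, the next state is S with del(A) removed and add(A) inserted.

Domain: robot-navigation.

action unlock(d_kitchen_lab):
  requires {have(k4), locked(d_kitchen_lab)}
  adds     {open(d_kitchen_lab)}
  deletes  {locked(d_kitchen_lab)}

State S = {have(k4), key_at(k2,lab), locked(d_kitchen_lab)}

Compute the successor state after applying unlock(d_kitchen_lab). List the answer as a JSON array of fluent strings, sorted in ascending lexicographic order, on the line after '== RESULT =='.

Compute (S \ del) ∪ add:
  pre ⊆ S: {have(k4), locked(d_kitchen_lab)} ⊆ S  — applicable
  S \ del = {have(k4), key_at(k2,lab)}
  ∪ add   = {have(k4), key_at(k2,lab), open(d_kitchen_lab)}

== RESULT ==
["have(k4)", "key_at(k2,lab)", "open(d_kitchen_lab)"]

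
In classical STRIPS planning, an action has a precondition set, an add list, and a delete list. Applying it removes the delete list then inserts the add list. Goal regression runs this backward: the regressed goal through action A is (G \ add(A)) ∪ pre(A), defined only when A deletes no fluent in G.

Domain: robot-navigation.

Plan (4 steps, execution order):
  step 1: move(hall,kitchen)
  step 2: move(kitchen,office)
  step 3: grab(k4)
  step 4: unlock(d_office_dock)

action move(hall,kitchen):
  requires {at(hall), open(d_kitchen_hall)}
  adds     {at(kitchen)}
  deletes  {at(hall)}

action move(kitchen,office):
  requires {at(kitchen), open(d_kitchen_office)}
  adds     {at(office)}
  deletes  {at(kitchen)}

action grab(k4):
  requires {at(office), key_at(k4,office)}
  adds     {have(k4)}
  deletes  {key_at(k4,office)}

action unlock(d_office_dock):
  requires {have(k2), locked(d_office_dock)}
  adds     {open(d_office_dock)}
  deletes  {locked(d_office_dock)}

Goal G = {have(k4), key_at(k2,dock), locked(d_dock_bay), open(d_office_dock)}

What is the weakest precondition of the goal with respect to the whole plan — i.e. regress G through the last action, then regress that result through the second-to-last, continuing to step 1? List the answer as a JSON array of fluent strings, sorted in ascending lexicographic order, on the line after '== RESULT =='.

Work backward from the goal:
  through step 4 (unlock(d_office_dock)): drop {open(d_office_dock)}, keep {have(k4), key_at(k2,dock), locked(d_dock_bay)}, require {have(k2), locked(d_office_dock)}
    → {have(k2), have(k4), key_at(k2,dock), locked(d_dock_bay), locked(d_office_dock)}
  through step 3 (grab(k4)): drop {have(k4)}, keep {have(k2), key_at(k2,dock), locked(d_dock_bay), locked(d_office_dock)}, require {at(office), key_at(k4,office)}
    → {at(office), have(k2), key_at(k2,dock), key_at(k4,office), locked(d_dock_bay), locked(d_office_dock)}
  through step 2 (move(kitchen,office)): drop {at(office)}, keep {have(k2), key_at(k2,dock), key_at(k4,office), locked(d_dock_bay), locked(d_office_dock)}, require {at(kitchen), open(d_kitchen_office)}
    → {at(kitchen), have(k2), key_at(k2,dock), key_at(k4,office), locked(d_dock_bay), locked(d_office_dock), open(d_kitchen_office)}
  through step 1 (move(hall,kitchen)): drop {at(kitchen)}, keep {have(k2), key_at(k2,dock), key_at(k4,office), locked(d_dock_bay), locked(d_office_dock), open(d_kitchen_office)}, require {at(hall), open(d_kitchen_hall)}
    → {at(hall), have(k2), key_at(k2,dock), key_at(k4,office), locked(d_dock_bay), locked(d_office_dock), open(d_kitchen_hall), open(d_kitchen_office)}

== RESULT ==
["at(hall)", "have(k2)", "key_at(k2,dock)", "key_at(k4,office)", "locked(d_dock_bay)", "locked(d_office_dock)", "open(d_kitchen_hall)", "open(d_kitchen_office)"]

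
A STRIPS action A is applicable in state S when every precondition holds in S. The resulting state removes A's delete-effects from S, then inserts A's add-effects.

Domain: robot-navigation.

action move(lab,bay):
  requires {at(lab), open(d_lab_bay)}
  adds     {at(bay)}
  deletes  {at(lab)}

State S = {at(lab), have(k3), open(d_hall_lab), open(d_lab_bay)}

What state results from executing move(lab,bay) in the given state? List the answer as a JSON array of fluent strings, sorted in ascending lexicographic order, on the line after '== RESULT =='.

Progress:
  pre ⊆ S: {at(lab), open(d_lab_bay)} ⊆ S  — applicable
  S \ del = {have(k3), open(d_hall_lab), open(d_lab_bay)}
  ∪ add   = {at(bay), have(k3), open(d_hall_lab), open(d_lab_bay)}

== RESULT ==
["at(bay)", "have(k3)", "open(d_hall_lab)", "open(d_lab_bay)"]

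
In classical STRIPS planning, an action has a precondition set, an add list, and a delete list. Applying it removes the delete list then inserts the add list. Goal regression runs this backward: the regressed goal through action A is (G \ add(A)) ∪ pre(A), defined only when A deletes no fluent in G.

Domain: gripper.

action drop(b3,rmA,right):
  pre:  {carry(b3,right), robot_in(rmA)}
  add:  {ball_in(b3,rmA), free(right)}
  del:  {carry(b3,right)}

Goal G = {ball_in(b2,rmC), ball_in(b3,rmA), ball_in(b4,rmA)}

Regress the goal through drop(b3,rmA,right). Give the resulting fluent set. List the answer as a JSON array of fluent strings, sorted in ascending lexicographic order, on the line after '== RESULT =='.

Compute (G \ add) ∪ pre:
  G ∩ del = {}  (empty — regression defined)
  G \ add = {ball_in(b2,rmC), ball_in(b3,rmA), ball_in(b4,rmA)} \ {ball_in(b3,rmA), free(right)} = {ball_in(b2,rmC), ball_in(b4,rmA)}
  ∪ pre   = {ball_in(b2,rmC), ball_in(b4,rmA)} ∪ {carry(b3,right), robot_in(rmA)}
          = {ball_in(b2,rmC), ball_in(b4,rmA), carry(b3,right), robot_in(rmA)}

== RESULT ==
["ball_in(b2,rmC)", "ball_in(b4,rmA)", "carry(b3,right)", "robot_in(rmA)"]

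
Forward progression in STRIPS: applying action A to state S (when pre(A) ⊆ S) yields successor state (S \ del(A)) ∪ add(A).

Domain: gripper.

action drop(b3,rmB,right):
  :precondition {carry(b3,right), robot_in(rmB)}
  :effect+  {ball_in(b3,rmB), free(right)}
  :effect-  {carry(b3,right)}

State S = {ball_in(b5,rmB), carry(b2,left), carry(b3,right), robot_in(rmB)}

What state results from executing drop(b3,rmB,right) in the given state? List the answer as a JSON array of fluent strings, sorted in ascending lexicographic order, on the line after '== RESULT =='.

Compute (S \ del) ∪ add:
  pre ⊆ S: {carry(b3,right), robot_in(rmB)} ⊆ S  — applicable
  S \ del = {ball_in(b5,rmB), carry(b2,left), robot_in(rmB)}
  ∪ add   = {ball_in(b3,rmB), ball_in(b5,rmB), carry(b2,left), free(right), robot_in(rmB)}

== RESULT ==
["ball_in(b3,rmB)", "ball_in(b5,rmB)", "carry(b2,left)", "free(right)", "robot_in(rmB)"]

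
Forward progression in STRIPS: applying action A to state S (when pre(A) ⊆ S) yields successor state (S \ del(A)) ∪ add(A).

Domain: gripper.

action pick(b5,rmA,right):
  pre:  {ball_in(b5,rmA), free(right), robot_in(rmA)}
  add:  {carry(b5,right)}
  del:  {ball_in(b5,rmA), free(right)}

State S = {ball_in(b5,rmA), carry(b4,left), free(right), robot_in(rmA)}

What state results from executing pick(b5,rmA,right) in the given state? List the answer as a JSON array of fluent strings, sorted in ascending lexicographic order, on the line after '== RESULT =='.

Progress:
  pre ⊆ S: {ball_in(b5,rmA), free(right), robot_in(rmA)} ⊆ S  — applicable
  S \ del = {carry(b4,left), robot_in(rmA)}
  ∪ add   = {carry(b4,left), carry(b5,right), robot_in(rmA)}

== RESULT ==
["carry(b4,left)", "carry(b5,right)", "robot_in(rmA)"]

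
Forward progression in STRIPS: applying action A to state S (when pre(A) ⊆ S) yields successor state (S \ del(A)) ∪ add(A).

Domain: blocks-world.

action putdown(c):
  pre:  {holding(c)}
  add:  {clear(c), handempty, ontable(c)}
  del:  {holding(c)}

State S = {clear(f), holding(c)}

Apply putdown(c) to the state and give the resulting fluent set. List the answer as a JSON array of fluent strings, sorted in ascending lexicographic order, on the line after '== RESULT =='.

Compute (S \ del) ∪ add:
  pre ⊆ S: {holding(c)} ⊆ S  — applicable
  S \ del = {clear(f)}
  ∪ add   = {clear(c), clear(f), handempty, ontable(c)}

== RESULT ==
["clear(c)", "clear(f)", "handempty", "ontable(c)"]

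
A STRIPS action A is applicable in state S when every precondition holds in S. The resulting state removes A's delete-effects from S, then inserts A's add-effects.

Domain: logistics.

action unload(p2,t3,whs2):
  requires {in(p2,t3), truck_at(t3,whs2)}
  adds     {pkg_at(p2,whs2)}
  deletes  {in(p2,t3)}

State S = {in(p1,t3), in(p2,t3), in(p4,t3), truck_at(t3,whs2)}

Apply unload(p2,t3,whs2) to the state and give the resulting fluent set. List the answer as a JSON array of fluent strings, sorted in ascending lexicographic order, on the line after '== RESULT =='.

Compute (S \ del) ∪ add:
  pre ⊆ S: {in(p2,t3), truck_at(t3,whs2)} ⊆ S  — applicable
  S \ del = {in(p1,t3), in(p4,t3), truck_at(t3,whs2)}
  ∪ add   = {in(p1,t3), in(p4,t3), pkg_at(p2,whs2), truck_at(t3,whs2)}

== RESULT ==
["in(p1,t3)", "in(p4,t3)", "pkg_at(p2,whs2)", "truck_at(t3,whs2)"]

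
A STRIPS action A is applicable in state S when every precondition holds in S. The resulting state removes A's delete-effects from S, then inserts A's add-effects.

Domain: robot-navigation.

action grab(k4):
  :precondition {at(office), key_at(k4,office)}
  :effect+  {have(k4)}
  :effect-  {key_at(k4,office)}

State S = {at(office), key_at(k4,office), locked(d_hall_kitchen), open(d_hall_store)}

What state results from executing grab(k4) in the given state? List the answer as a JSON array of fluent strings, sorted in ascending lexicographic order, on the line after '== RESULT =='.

Progress:
  pre ⊆ S: {at(office), key_at(k4,office)} ⊆ S  — applicable
  S \ del = {at(office), locked(d_hall_kitchen), open(d_hall_store)}
  ∪ add   = {at(office), have(k4), locked(d_hall_kitchen), open(d_hall_store)}

== RESULT ==
["at(office)", "have(k4)", "locked(d_hall_kitchen)", "open(d_hall_store)"]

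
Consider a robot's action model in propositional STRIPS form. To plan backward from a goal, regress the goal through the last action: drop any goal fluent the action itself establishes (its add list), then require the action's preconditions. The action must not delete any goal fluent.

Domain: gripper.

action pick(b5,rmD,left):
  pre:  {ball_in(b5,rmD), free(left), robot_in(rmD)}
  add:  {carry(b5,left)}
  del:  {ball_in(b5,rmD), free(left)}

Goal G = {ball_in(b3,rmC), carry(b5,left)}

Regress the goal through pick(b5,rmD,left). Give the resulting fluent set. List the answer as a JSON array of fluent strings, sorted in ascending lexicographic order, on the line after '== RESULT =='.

Compute (G \ add) ∪ pre:
  G ∩ del = {}  (empty — regression defined)
  G \ add = {ball_in(b3,rmC), carry(b5,left)} \ {carry(b5,left)} = {ball_in(b3,rmC)}
  ∪ pre   = {ball_in(b3,rmC)} ∪ {ball_in(b5,rmD), free(left), robot_in(rmD)}
          = {ball_in(b3,rmC), ball_in(b5,rmD), free(left), robot_in(rmD)}

== RESULT ==
["ball_in(b3,rmC)", "ball_in(b5,rmD)", "free(left)", "robot_in(rmD)"]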